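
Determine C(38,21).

28781143380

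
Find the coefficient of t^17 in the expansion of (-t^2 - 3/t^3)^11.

-33

General term: C(11,j)·(-t^2)^j·(-3/t^3)^(11-j), with t-exponent 2j − 3(11−j) = 5j − 33.
Set 5j − 33 = 17: j = 10.
C(11,10) = 11; (-1)^10 = 1; (-3)^1 = -3.
Coefficient = 11 · 1 · (-3) = -33.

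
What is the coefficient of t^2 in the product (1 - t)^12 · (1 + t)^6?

9

Coefficient of t^2 = Σ_{j} C(12,j)·(-1)^j·C(6,2-j)·1^(2-j) for j from 0 to 2.
= 15 + (-72) + 66 = 9.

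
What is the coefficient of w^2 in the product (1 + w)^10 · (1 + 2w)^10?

425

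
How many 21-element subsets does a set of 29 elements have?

4292145

C(29,21) = C(29,8) by symmetry.
C(29,8) = (29·28·27·26·25·24·23·22) / 8! = 173059286400 / 40320 = 4292145.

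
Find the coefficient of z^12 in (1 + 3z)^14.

48361131

The general term is C(14,j)·(1)^j·(3z)^(14-j); the z^12 term has j = 2.
C(14,2) = 91.
Coefficient = C(14,2) · 3^12 = 91 · 531441 = 48361131.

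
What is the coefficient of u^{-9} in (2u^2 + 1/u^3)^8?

448

General term: C(8,j)·(2u^2)^j·(1/u^3)^(8-j), with u-exponent 2j − 3(8−j) = 5j − 24.
Set 5j − 24 = -9: j = 3.
C(8,3) = 56; 2^3 = 8; 1^5 = 1.
Coefficient = 56 · 8 · 1 = 448.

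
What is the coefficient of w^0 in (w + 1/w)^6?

General term: C(6,j)·(w)^j·(1/w)^(6-j), with w-exponent 1j − 1(6−j) = 2j − 6.
Set 2j − 6 = 0: j = 3.
C(6,3) = 20; 1^3 = 1; 1^3 = 1.
Coefficient = 20 · 1 · 1 = 20.

20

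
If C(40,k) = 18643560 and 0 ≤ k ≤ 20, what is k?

7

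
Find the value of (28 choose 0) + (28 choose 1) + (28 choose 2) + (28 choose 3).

3683

1 + 28 + 378 + 3276 = 3683.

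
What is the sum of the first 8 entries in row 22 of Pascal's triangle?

1 + 22 + 231 + 1540 + 7315 + 26334 + 74613 + 170544 = 280600.

280600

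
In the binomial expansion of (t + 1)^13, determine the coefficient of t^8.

1287

The general term is C(13,j)·(t)^j·(1)^(13-j); the t^8 term has j = 8.
C(13,8) = 1287.
Coefficient = C(13,8) = 1287.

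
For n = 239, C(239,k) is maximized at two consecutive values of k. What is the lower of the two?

119

For odd n = 239, C(239,k) peaks at k = (n−1)/2 and (n+1)/2; the lower is 119.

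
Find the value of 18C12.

18564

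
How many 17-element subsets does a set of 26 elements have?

3124550

C(26,17) = C(26,9) by symmetry.
C(26,9) = (26·25·24·23·22·21·20·19·18) / 9! = 1133836704000 / 362880 = 3124550.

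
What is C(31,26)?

169911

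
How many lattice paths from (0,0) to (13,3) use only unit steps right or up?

Each path is a sequence of 16 steps with 13 rights: C(16,13) = 560.

560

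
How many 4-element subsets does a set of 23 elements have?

C(23,4) = (23·22·21·20) / 4! = 212520 / 24 = 8855.

8855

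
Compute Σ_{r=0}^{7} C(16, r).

1 + 16 + 120 + 560 + 1820 + 4368 + 8008 + 11440 = 26333.

26333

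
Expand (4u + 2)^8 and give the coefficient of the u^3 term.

114688

The general term is C(8,j)·(4u)^j·(2)^(8-j); the u^3 term has j = 3.
C(8,3) = 56.
Coefficient = C(8,3) · 4^3 · 2^5 = 56 · 64 · 32 = 114688.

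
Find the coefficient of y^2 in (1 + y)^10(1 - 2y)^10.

Coefficient of y^2 = Σ_{j} C(10,j)·1^j·C(10,2-j)·(-2)^(2-j) for j from 0 to 2.
= 180 + (-200) + 45 = 25.

25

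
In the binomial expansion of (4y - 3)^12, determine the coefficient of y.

-8503056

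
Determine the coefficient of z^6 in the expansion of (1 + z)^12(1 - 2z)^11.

2640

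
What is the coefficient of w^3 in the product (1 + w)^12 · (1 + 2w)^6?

Coefficient of w^3 = Σ_{j} C(12,j)·1^j·C(6,3-j)·2^(3-j) for j from 0 to 3.
= 160 + 720 + 792 + 220 = 1892.

1892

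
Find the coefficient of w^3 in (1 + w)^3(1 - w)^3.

Coefficient of w^3 = Σ_{j} C(3,j)·1^j·C(3,3-j)·(-1)^(3-j) for j from 0 to 3.
= (-1) + 9 + (-9) + 1 = 0.

0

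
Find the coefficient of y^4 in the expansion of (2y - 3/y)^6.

General term: C(6,j)·(2y)^j·(-3/y)^(6-j), with y-exponent 1j − 1(6−j) = 2j − 6.
Set 2j − 6 = 4: j = 5.
C(6,5) = 6; 2^5 = 32; (-3)^1 = -3.
Coefficient = 6 · 32 · (-3) = -576.

-576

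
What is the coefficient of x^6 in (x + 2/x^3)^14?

364

General term: C(14,j)·(x)^j·(2/x^3)^(14-j), with x-exponent 1j − 3(14−j) = 4j − 42.
Set 4j − 42 = 6: j = 12.
C(14,12) = 91; 1^12 = 1; 2^2 = 4.
Coefficient = 91 · 1 · 4 = 364.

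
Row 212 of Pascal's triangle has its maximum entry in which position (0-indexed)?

106

C(212,k) is maximized at k = 212/2 = 106.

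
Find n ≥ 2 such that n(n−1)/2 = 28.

n(n−1)/2 = 28 ⇒ n(n−1) = 56. Since 8·7 = 56, n = 8.

8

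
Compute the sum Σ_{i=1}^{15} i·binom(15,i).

245760

Differentiating (1+x)^15 and setting x=1: Σ i·C(15,i) = 15·2^14 = 245760.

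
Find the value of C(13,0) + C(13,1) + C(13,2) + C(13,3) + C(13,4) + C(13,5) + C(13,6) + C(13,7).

1 + 13 + 78 + 286 + 715 + 1287 + 1716 + 1716 = 5812.

5812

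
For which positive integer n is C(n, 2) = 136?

n(n−1)/2 = 136 ⇒ n(n−1) = 272. Since 17·16 = 272, n = 17.

17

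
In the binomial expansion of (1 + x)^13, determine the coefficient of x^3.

286

The general term is C(13,j)·(1)^j·(x)^(13-j); the x^3 term has j = 10.
C(13,10) = 286.
Coefficient = C(13,10) = 286.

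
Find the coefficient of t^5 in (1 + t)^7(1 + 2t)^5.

4043

Coefficient of t^5 = Σ_{j} C(7,j)·1^j·C(5,5-j)·2^(5-j) for j from 0 to 5.
= 32 + 560 + 1680 + 1400 + 350 + 21 = 4043.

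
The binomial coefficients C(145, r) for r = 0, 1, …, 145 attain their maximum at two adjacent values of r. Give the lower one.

For odd n = 145, C(145,r) peaks at r = (n−1)/2 and (n+1)/2; the lower is 72.

72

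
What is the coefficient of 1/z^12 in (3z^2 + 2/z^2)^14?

83026944

General term: C(14,j)·(3z^2)^j·(2/z^2)^(14-j), with z-exponent 2j − 2(14−j) = 4j − 28.
Set 4j − 28 = -12: j = 4.
C(14,4) = 1001; 3^4 = 81; 2^10 = 1024.
Coefficient = 1001 · 81 · 1024 = 83026944.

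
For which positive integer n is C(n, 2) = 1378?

n(n−1)/2 = 1378 ⇒ n(n−1) = 2756. Since 53·52 = 2756, n = 53.

53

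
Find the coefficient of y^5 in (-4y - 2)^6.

12288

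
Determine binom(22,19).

1540

C(22,19) = C(22,3) by symmetry.
C(22,3) = (22·21·20) / 3! = 9240 / 6 = 1540.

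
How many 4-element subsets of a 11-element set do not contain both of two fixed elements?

294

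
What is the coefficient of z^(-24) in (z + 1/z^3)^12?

220

General term: C(12,j)·(z)^j·(1/z^3)^(12-j), with z-exponent 1j − 3(12−j) = 4j − 36.
Set 4j − 36 = -24: j = 3.
C(12,3) = 220; 1^3 = 1; 1^9 = 1.
Coefficient = 220 · 1 · 1 = 220.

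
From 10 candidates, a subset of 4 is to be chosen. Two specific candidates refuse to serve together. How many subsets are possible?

All 4-subsets: C(10,4) = 210. Those containing both fixed elements: C(8,2) = 28.
210 − 28 = 182.

182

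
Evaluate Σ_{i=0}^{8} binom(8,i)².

By Vandermonde's identity, Σ C(8,i)² = C(16,8) = 12870.

12870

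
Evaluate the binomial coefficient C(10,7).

C(10,7) = C(10,3) by symmetry.
C(10,3) = (10·9·8) / 3! = 720 / 6 = 120.

120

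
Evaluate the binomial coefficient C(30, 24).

C(30,24) = C(30,6) by symmetry.
C(30,6) = (30·29·28·27·26·25) / 6! = 427518000 / 720 = 593775.

593775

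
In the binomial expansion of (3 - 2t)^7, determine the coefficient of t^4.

The general term is C(7,j)·(3)^j·(-2t)^(7-j); the t^4 term has j = 3.
C(7,3) = 35.
Coefficient = C(7,3) · 3^3 · (-2)^4 = 35 · 27 · 16 = 15120.

15120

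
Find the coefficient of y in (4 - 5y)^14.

-4697620480

The general term is C(14,j)·(4)^j·(-5y)^(14-j); the y^1 term has j = 13.
C(14,13) = 14.
Coefficient = C(14,13) · 4^13 · (-5)^1 = 14 · 67108864 · (-5) = -4697620480.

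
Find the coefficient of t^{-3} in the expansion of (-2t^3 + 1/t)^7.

General term: C(7,j)·(-2t^3)^j·(1/t)^(7-j), with t-exponent 3j − 1(7−j) = 4j − 7.
Set 4j − 7 = -3: j = 1.
C(7,1) = 7; (-2)^1 = -2; 1^6 = 1.
Coefficient = 7 · (-2) · 1 = -14.

-14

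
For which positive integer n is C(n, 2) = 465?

n(n−1)/2 = 465 ⇒ n(n−1) = 930. Since 31·30 = 930, n = 31.

31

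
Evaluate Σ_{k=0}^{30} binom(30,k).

The entries of row 30 sum to 2^30 = 1073741824.

1073741824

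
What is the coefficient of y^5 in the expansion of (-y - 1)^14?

The general term is C(14,j)·(-y)^j·(-1)^(14-j); the y^5 term has j = 5.
C(14,5) = 2002.
Coefficient = C(14,5) · (-1)^5 · (-1)^9 = 2002 · (-1) · (-1) = 2002.

2002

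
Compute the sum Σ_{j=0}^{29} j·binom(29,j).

7784628224

Since j·C(29,j) = 29·C(28,j−1), the sum is 29·2^28 = 29·268435456 = 7784628224.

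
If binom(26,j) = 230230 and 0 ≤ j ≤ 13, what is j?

C(26,j) increases on 0 ≤ j ≤ 13. C(26,5) = 65780 and C(26,6) = 230230, so j = 6.

6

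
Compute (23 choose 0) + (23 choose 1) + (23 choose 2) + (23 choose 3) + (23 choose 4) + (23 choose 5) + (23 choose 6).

1 + 23 + 253 + 1771 + 8855 + 33649 + 100947 = 145499.

145499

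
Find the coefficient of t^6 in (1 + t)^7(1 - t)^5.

0

Coefficient of t^6 = Σ_{j} C(7,j)·1^j·C(5,6-j)·(-1)^(6-j) for j from 1 to 6.
= (-7) + 105 + (-350) + 350 + (-105) + 7 = 0.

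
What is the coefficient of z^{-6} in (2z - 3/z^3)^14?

General term: C(14,j)·(2z)^j·(-3/z^3)^(14-j), with z-exponent 1j − 3(14−j) = 4j − 42.
Set 4j − 42 = -6: j = 9.
C(14,9) = 2002; 2^9 = 512; (-3)^5 = -243.
Coefficient = 2002 · 512 · (-243) = -249080832.

-249080832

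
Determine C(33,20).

573166440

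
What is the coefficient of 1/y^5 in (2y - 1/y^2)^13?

General term: C(13,j)·(2y)^j·(-1/y^2)^(13-j), with y-exponent 1j − 2(13−j) = 3j − 26.
Set 3j − 26 = -5: j = 7.
C(13,7) = 1716; 2^7 = 128; (-1)^6 = 1.
Coefficient = 1716 · 128 · 1 = 219648.

219648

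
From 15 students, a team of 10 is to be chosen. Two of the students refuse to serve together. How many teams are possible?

1716

All 10-subsets: C(15,10) = 3003. Those containing both fixed elements: C(13,8) = 1287.
3003 − 1287 = 1716.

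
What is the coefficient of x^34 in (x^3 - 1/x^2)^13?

-13

General term: C(13,j)·(x^3)^j·(-1/x^2)^(13-j), with x-exponent 3j − 2(13−j) = 5j − 26.
Set 5j − 26 = 34: j = 12.
C(13,12) = 13; 1^12 = 1; (-1)^1 = -1.
Coefficient = 13 · 1 · (-1) = -13.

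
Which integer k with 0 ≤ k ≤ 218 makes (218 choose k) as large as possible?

109

C(218,k) is maximized at k = 218/2 = 109.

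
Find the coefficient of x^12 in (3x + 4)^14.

The general term is C(14,j)·(3x)^j·(4)^(14-j); the x^12 term has j = 12.
C(14,12) = 91.
Coefficient = C(14,12) · 3^12 · 4^2 = 91 · 531441 · 16 = 773778096.

773778096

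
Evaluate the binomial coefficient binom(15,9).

5005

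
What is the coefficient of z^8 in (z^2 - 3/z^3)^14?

81081

General term: C(14,j)·(z^2)^j·(-3/z^3)^(14-j), with z-exponent 2j − 3(14−j) = 5j − 42.
Set 5j − 42 = 8: j = 10.
C(14,10) = 1001; 1^10 = 1; (-3)^4 = 81.
Coefficient = 1001 · 1 · 81 = 81081.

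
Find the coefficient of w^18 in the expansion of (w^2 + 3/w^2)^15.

12285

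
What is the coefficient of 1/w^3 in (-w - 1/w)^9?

-84

General term: C(9,j)·(-w)^j·(-1/w)^(9-j), with w-exponent 1j − 1(9−j) = 2j − 9.
Set 2j − 9 = -3: j = 3.
C(9,3) = 84; (-1)^3 = -1; (-1)^6 = 1.
Coefficient = 84 · (-1) · 1 = -84.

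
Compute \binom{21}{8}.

203490

C(21,8) = (21·20·19·18·17·16·15·14) / 8! = 8204716800 / 40320 = 203490.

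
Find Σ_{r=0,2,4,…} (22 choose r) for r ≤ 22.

2097152

Half of (1+1)^22 + (1−1)^22 gives the even-index sum: 2^21 = 2097152.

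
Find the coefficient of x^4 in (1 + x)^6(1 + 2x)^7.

3795

Coefficient of x^4 = Σ_{j} C(6,j)·1^j·C(7,4-j)·2^(4-j) for j from 0 to 4.
= 560 + 1680 + 1260 + 280 + 15 = 3795.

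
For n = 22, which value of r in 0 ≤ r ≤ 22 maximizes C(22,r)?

11

C(22,r) is maximized at r = 22/2 = 11.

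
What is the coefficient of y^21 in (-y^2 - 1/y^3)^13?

General term: C(13,j)·(-y^2)^j·(-1/y^3)^(13-j), with y-exponent 2j − 3(13−j) = 5j − 39.
Set 5j − 39 = 21: j = 12.
C(13,12) = 13; (-1)^12 = 1; (-1)^1 = -1.
Coefficient = 13 · 1 · (-1) = -13.

-13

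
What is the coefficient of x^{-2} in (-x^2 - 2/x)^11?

General term: C(11,j)·(-x^2)^j·(-2/x)^(11-j), with x-exponent 2j − 1(11−j) = 3j − 11.
Set 3j − 11 = -2: j = 3.
C(11,3) = 165; (-1)^3 = -1; (-2)^8 = 256.
Coefficient = 165 · (-1) · 256 = -42240.

-42240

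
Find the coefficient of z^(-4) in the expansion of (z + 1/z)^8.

General term: C(8,j)·(z)^j·(1/z)^(8-j), with z-exponent 1j − 1(8−j) = 2j − 8.
Set 2j − 8 = -4: j = 2.
C(8,2) = 28; 1^2 = 1; 1^6 = 1.
Coefficient = 28 · 1 · 1 = 28.

28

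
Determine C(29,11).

C(29,11) = (29·28·27·26·25·24·23·22·21·20·19) / 11! = 1381013105472000 / 39916800 = 34597290.

34597290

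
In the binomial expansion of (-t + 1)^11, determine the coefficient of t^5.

-462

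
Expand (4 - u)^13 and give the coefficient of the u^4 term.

The general term is C(13,j)·(4)^j·(-u)^(13-j); the u^4 term has j = 9.
C(13,9) = 715.
Coefficient = C(13,9) · 4^9 = 715 · 262144 = 187432960.

187432960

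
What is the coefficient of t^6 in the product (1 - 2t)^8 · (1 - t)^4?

17584

Coefficient of t^6 = Σ_{j} C(8,j)·(-2)^j·C(4,6-j)·(-1)^(6-j) for j from 2 to 6.
= 112 + 1792 + 6720 + 7168 + 1792 = 17584.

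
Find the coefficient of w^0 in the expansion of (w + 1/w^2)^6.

15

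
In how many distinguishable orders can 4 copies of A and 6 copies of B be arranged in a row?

Choose positions for the A's: C(10,4) = 210.

210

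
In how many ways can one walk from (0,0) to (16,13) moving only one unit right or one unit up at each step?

67863915

Each path is a sequence of 29 steps with 16 rights: C(29,16) = 67863915.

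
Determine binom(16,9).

C(16,9) = C(16,7) by symmetry.
C(16,7) = (16·15·14·13·12·11·10) / 7! = 57657600 / 5040 = 11440.

11440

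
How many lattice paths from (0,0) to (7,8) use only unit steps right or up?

6435

Each path is a sequence of 15 steps with 7 rights: C(15,7) = 6435.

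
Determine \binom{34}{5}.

278256

C(34,5) = (34·33·32·31·30) / 5! = 33390720 / 120 = 278256.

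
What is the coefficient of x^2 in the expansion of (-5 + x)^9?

-2812500

The general term is C(9,j)·(-5)^j·(x)^(9-j); the x^2 term has j = 7.
C(9,7) = 36.
Coefficient = C(9,7) · (-5)^7 = 36 · (-78125) = -2812500.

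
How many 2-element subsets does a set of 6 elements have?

C(6,2) = (6·5) / 2! = 30 / 2 = 15.

15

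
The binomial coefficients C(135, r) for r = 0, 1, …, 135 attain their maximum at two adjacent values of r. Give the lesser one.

67

For odd n = 135, C(135,r) peaks at r = (n−1)/2 and (n+1)/2; the lesser is 67.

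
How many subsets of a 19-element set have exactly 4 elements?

3876

Choose the 4 positions: C(19,4) = 3876.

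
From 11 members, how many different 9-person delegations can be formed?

55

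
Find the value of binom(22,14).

319770

C(22,14) = C(22,8) by symmetry.
C(22,8) = (22·21·20·19·18·17·16·15) / 8! = 12893126400 / 40320 = 319770.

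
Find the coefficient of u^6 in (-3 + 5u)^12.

10524937500

The general term is C(12,j)·(-3)^j·(5u)^(12-j); the u^6 term has j = 6.
C(12,6) = 924.
Coefficient = C(12,6) · (-3)^6 · 5^6 = 924 · 729 · 15625 = 10524937500.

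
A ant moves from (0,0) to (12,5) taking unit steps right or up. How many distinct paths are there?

6188

Each path is a sequence of 17 steps with 12 rights: C(17,12) = 6188.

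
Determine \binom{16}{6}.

C(16,6) = (16·15·14·13·12·11) / 6! = 5765760 / 720 = 8008.

8008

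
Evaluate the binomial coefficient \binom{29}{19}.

C(29,19) = C(29,10) by symmetry.
C(29,10) = (29·28·27·26·25·24·23·22·21·20) / 10! = 72684900288000 / 3628800 = 20030010.

20030010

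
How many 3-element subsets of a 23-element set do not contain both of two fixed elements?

1750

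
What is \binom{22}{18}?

7315

C(22,18) = C(22,4) by symmetry.
C(22,4) = (22·21·20·19) / 4! = 175560 / 24 = 7315.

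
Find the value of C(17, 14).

680

C(17,14) = C(17,3) by symmetry.
C(17,3) = (17·16·15) / 3! = 4080 / 6 = 680.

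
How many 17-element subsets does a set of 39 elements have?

C(39,17) = (39·38·37·36·35·34·33·32·31·30·29·28·27·26·25·24·23) / 17! = 18147570172421919989760000 / 355687428096000 = 51021117810.

51021117810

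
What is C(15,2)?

105

C(15,2) = (15·14) / 2! = 210 / 2 = 105.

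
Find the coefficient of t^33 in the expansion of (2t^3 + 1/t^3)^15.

860160

General term: C(15,j)·(2t^3)^j·(1/t^3)^(15-j), with t-exponent 3j − 3(15−j) = 6j − 45.
Set 6j − 45 = 33: j = 13.
C(15,13) = 105; 2^13 = 8192; 1^2 = 1.
Coefficient = 105 · 8192 · 1 = 860160.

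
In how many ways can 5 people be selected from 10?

This is C(10,5) = 252.

252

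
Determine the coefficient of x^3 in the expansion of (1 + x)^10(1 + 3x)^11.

11010

Coefficient of x^3 = Σ_{j} C(10,j)·1^j·C(11,3-j)·3^(3-j) for j from 0 to 3.
= 4455 + 4950 + 1485 + 120 = 11010.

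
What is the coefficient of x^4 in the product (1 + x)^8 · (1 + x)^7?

1365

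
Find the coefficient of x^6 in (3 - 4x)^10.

The general term is C(10,j)·(3)^j·(-4x)^(10-j); the x^6 term has j = 4.
C(10,4) = 210.
Coefficient = C(10,4) · 3^4 · (-4)^6 = 210 · 81 · 4096 = 69672960.

69672960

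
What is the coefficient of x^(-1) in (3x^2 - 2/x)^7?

General term: C(7,j)·(3x^2)^j·(-2/x)^(7-j), with x-exponent 2j − 1(7−j) = 3j − 7.
Set 3j − 7 = -1: j = 2.
C(7,2) = 21; 3^2 = 9; (-2)^5 = -32.
Coefficient = 21 · 9 · (-32) = -6048.

-6048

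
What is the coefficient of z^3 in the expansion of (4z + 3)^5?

The general term is C(5,j)·(4z)^j·(3)^(5-j); the z^3 term has j = 3.
C(5,3) = 10.
Coefficient = C(5,3) · 4^3 · 3^2 = 10 · 64 · 9 = 5760.

5760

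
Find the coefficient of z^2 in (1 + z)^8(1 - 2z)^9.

28

Coefficient of z^2 = Σ_{j} C(8,j)·1^j·C(9,2-j)·(-2)^(2-j) for j from 0 to 2.
= 144 + (-144) + 28 = 28.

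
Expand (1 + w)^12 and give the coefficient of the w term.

12

The general term is C(12,j)·(1)^j·(w)^(12-j); the w^1 term has j = 11.
C(12,11) = 12.
Coefficient = C(12,11) = 12.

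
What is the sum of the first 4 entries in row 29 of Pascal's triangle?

4090

1 + 29 + 406 + 3654 = 4090.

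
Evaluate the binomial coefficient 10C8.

45

C(10,8) = C(10,2) by symmetry.
C(10,2) = (10·9) / 2! = 90 / 2 = 45.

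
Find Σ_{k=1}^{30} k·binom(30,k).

16106127360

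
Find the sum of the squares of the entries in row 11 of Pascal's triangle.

By Vandermonde's identity, Σ C(11,i)² = C(22,11) = 705432.

705432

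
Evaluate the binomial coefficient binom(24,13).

2496144

C(24,13) = C(24,11) by symmetry.
C(24,11) = (24·23·22·21·20·19·18·17·16·15·14) / 11! = 99638080819200 / 39916800 = 2496144.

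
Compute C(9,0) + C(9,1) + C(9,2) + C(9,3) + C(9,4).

256

1 + 9 + 36 + 84 + 126 = 256.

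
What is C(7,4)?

35

C(7,4) = C(7,3) by symmetry.
C(7,3) = (7·6·5) / 3! = 210 / 6 = 35.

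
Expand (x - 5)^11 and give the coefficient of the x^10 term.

-55

The general term is C(11,j)·(x)^j·(-5)^(11-j); the x^10 term has j = 10.
C(11,10) = 11.
Coefficient = C(11,10) · (-5)^1 = 11 · (-5) = -55.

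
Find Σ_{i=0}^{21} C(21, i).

Setting x = 1 in (1+x)^21 gives Σ C(21,i) = 2^21 = 2097152.

2097152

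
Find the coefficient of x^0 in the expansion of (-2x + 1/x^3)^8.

1792

General term: C(8,j)·(-2x)^j·(1/x^3)^(8-j), with x-exponent 1j − 3(8−j) = 4j − 24.
Set 4j − 24 = 0: j = 6.
C(8,6) = 28; (-2)^6 = 64; 1^2 = 1.
Coefficient = 28 · 64 · 1 = 1792.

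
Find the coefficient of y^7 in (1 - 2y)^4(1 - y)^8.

Coefficient of y^7 = Σ_{j} C(4,j)·(-2)^j·C(8,7-j)·(-1)^(7-j) for j from 0 to 4.
= (-8) + (-224) + (-1344) + (-2240) + (-896) = -4712.

-4712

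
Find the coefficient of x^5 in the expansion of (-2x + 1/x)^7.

General term: C(7,j)·(-2x)^j·(1/x)^(7-j), with x-exponent 1j − 1(7−j) = 2j − 7.
Set 2j − 7 = 5: j = 6.
C(7,6) = 7; (-2)^6 = 64; 1^1 = 1.
Coefficient = 7 · 64 · 1 = 448.

448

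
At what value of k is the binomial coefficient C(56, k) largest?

28

C(56,k) is maximized at k = 56/2 = 28.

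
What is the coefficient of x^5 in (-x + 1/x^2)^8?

General term: C(8,j)·(-x)^j·(1/x^2)^(8-j), with x-exponent 1j − 2(8−j) = 3j − 16.
Set 3j − 16 = 5: j = 7.
C(8,7) = 8; (-1)^7 = -1; 1^1 = 1.
Coefficient = 8 · (-1) · 1 = -8.

-8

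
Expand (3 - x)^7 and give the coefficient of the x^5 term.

The general term is C(7,j)·(3)^j·(-x)^(7-j); the x^5 term has j = 2.
C(7,2) = 21.
Coefficient = C(7,2) · 3^2 · (-1)^5 = 21 · 9 · (-1) = -189.

-189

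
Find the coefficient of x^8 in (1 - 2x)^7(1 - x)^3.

2400

Coefficient of x^8 = Σ_{j} C(7,j)·(-2)^j·C(3,8-j)·(-1)^(8-j) for j from 5 to 7.
= 672 + 1344 + 384 = 2400.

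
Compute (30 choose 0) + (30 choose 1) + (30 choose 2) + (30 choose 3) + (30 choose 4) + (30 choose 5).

174437

1 + 30 + 435 + 4060 + 27405 + 142506 = 174437.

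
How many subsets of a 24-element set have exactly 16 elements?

735471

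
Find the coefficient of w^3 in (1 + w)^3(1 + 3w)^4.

Coefficient of w^3 = Σ_{j} C(3,j)·1^j·C(4,3-j)·3^(3-j) for j from 0 to 3.
= 108 + 162 + 36 + 1 = 307.

307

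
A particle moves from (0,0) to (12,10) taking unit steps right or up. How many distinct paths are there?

646646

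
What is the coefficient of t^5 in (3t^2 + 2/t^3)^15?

General term: C(15,j)·(3t^2)^j·(2/t^3)^(15-j), with t-exponent 2j − 3(15−j) = 5j − 45.
Set 5j − 45 = 5: j = 10.
C(15,10) = 3003; 3^10 = 59049; 2^5 = 32.
Coefficient = 3003 · 59049 · 32 = 5674372704.

5674372704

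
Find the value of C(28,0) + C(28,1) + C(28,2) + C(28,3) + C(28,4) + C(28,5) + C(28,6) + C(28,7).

1683218

1 + 28 + 378 + 3276 + 20475 + 98280 + 376740 + 1184040 = 1683218.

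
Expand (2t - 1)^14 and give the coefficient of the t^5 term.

-64064

The general term is C(14,j)·(2t)^j·(-1)^(14-j); the t^5 term has j = 5.
C(14,5) = 2002.
Coefficient = C(14,5) · 2^5 · (-1)^9 = 2002 · 32 · (-1) = -64064.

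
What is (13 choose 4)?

715

C(13,4) = (13·12·11·10) / 4! = 17160 / 24 = 715.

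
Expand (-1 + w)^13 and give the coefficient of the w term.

13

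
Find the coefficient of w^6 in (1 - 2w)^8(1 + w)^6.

465

Coefficient of w^6 = Σ_{j} C(8,j)·(-2)^j·C(6,6-j)·1^(6-j) for j from 0 to 6.
= 1 + (-96) + 1680 + (-8960) + 16800 + (-10752) + 1792 = 465.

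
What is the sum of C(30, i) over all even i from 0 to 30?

Even-i terms of row 30 sum to 2^29 = 536870912.

536870912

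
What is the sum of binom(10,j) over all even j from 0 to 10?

Half of (1+1)^10 + (1−1)^10 gives the even-index sum: 2^9 = 512.

512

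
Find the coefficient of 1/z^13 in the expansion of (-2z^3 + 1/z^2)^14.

General term: C(14,j)·(-2z^3)^j·(1/z^2)^(14-j), with z-exponent 3j − 2(14−j) = 5j − 28.
Set 5j − 28 = -13: j = 3.
C(14,3) = 364; (-2)^3 = -8; 1^11 = 1.
Coefficient = 364 · (-8) · 1 = -2912.

-2912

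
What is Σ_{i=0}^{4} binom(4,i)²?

70

Σ C(4,i)² is the coefficient of x^4 in (1+x)^4(1+x)^4 = (1+x)^8, i.e. C(8,4) = 70.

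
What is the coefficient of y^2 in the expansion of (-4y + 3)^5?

4320

The general term is C(5,j)·(-4y)^j·(3)^(5-j); the y^2 term has j = 2.
C(5,2) = 10.
Coefficient = C(5,2) · (-4)^2 · 3^3 = 10 · 16 · 27 = 4320.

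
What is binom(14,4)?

C(14,4) = (14·13·12·11) / 4! = 24024 / 24 = 1001.

1001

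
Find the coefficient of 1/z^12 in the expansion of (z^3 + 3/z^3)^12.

3247695

General term: C(12,j)·(z^3)^j·(3/z^3)^(12-j), with z-exponent 3j − 3(12−j) = 6j − 36.
Set 6j − 36 = -12: j = 4.
C(12,4) = 495; 1^4 = 1; 3^8 = 6561.
Coefficient = 495 · 1 · 6561 = 3247695.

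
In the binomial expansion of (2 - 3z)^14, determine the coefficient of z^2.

3354624

The general term is C(14,j)·(2)^j·(-3z)^(14-j); the z^2 term has j = 12.
C(14,12) = 91.
Coefficient = C(14,12) · 2^12 · (-3)^2 = 91 · 4096 · 9 = 3354624.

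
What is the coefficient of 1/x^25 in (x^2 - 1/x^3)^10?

-10

General term: C(10,j)·(x^2)^j·(-1/x^3)^(10-j), with x-exponent 2j − 3(10−j) = 5j − 30.
Set 5j − 30 = -25: j = 1.
C(10,1) = 10; 1^1 = 1; (-1)^9 = -1.
Coefficient = 10 · 1 · (-1) = -10.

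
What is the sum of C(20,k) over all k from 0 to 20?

Setting x = 1 in (1+x)^20 gives Σ C(20,k) = 2^20 = 1048576.

1048576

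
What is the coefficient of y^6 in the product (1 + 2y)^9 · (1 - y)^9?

Coefficient of y^6 = Σ_{j} C(9,j)·2^j·C(9,6-j)·(-1)^(6-j) for j from 0 to 6.
= 84 + (-2268) + 18144 + (-56448) + 72576 + (-36288) + 5376 = 1176.

1176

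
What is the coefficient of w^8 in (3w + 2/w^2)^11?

1299078

General term: C(11,j)·(3w)^j·(2/w^2)^(11-j), with w-exponent 1j − 2(11−j) = 3j − 22.
Set 3j − 22 = 8: j = 10.
C(11,10) = 11; 3^10 = 59049; 2^1 = 2.
Coefficient = 11 · 59049 · 2 = 1299078.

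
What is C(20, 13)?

C(20,13) = C(20,7) by symmetry.
C(20,7) = (20·19·18·17·16·15·14) / 7! = 390700800 / 5040 = 77520.

77520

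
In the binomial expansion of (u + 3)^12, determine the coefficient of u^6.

673596

The general term is C(12,j)·(u)^j·(3)^(12-j); the u^6 term has j = 6.
C(12,6) = 924.
Coefficient = C(12,6) · 3^6 = 924 · 729 = 673596.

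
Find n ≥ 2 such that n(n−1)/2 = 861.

n(n−1)/2 = 861 ⇒ n(n−1) = 1722. Since 42·41 = 1722, n = 42.

42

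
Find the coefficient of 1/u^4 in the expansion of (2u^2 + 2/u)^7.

896

General term: C(7,j)·(2u^2)^j·(2/u)^(7-j), with u-exponent 2j − 1(7−j) = 3j − 7.
Set 3j − 7 = -4: j = 1.
C(7,1) = 7; 2^1 = 2; 2^6 = 64.
Coefficient = 7 · 2 · 64 = 896.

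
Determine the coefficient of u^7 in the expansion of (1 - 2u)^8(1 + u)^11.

1770

Coefficient of u^7 = Σ_{j} C(8,j)·(-2)^j·C(11,7-j)·1^(7-j) for j from 0 to 7.
= 330 + (-7392) + 51744 + (-147840) + 184800 + (-98560) + 19712 + (-1024) = 1770.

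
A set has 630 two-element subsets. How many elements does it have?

n(n−1)/2 = 630 ⇒ n(n−1) = 1260. Since 36·35 = 1260, n = 36.

36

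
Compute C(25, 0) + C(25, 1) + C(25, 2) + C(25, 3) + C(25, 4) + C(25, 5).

68406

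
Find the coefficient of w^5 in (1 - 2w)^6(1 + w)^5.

-51

Coefficient of w^5 = Σ_{j} C(6,j)·(-2)^j·C(5,5-j)·1^(5-j) for j from 0 to 5.
= 1 + (-60) + 600 + (-1600) + 1200 + (-192) = -51.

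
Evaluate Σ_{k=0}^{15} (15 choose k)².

155117520

Σ C(15,k)² is the coefficient of x^15 in (1+x)^15(1+x)^15 = (1+x)^30, i.e. C(30,15) = 155117520.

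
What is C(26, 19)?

657800

C(26,19) = C(26,7) by symmetry.
C(26,7) = (26·25·24·23·22·21·20) / 7! = 3315312000 / 5040 = 657800.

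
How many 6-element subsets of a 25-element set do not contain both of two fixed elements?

168245

All 6-subsets: C(25,6) = 177100. Those containing both fixed elements: C(23,4) = 8855.
177100 − 8855 = 168245.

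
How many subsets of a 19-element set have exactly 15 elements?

3876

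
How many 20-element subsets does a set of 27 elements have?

888030

C(27,20) = C(27,7) by symmetry.
C(27,7) = (27·26·25·24·23·22·21) / 7! = 4475671200 / 5040 = 888030.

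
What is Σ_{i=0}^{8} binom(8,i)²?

12870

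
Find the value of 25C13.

C(25,13) = C(25,12) by symmetry.
C(25,12) = (25·24·23·22·21·20·19·18·17·16·15·14) / 12! = 2490952020480000 / 479001600 = 5200300.

5200300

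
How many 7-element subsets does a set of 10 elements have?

120

C(10,7) = C(10,3) by symmetry.
C(10,3) = (10·9·8) / 3! = 720 / 6 = 120.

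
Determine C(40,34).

3838380

C(40,34) = C(40,6) by symmetry.
C(40,6) = (40·39·38·37·36·35) / 6! = 2763633600 / 720 = 3838380.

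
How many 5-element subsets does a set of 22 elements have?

26334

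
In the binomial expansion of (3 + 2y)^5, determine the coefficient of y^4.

The general term is C(5,j)·(3)^j·(2y)^(5-j); the y^4 term has j = 1.
C(5,1) = 5.
Coefficient = C(5,1) · 3^1 · 2^4 = 5 · 3 · 16 = 240.

240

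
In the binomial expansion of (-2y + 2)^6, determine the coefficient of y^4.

The general term is C(6,j)·(-2y)^j·(2)^(6-j); the y^4 term has j = 4.
C(6,4) = 15.
Coefficient = C(6,4) · (-2)^4 · 2^2 = 15 · 16 · 4 = 960.

960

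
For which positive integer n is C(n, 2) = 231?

n(n−1)/2 = 231 ⇒ n(n−1) = 462. Since 22·21 = 462, n = 22.

22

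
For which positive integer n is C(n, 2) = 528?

33

n(n−1)/2 = 528 ⇒ n(n−1) = 1056. Since 33·32 = 1056, n = 33.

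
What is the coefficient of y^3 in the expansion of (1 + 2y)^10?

The general term is C(10,j)·(1)^j·(2y)^(10-j); the y^3 term has j = 7.
C(10,7) = 120.
Coefficient = C(10,7) · 2^3 = 120 · 8 = 960.

960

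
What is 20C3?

1140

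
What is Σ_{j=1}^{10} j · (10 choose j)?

5120

Since j·C(10,j) = 10·C(9,j−1), the sum is 10·2^9 = 10·512 = 5120.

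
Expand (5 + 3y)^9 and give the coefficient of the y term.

The general term is C(9,j)·(5)^j·(3y)^(9-j); the y^1 term has j = 8.
C(9,8) = 9.
Coefficient = C(9,8) · 5^8 · 3^1 = 9 · 390625 · 3 = 10546875.

10546875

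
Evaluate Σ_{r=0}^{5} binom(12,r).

1586

1 + 12 + 66 + 220 + 495 + 792 = 1586.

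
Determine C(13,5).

1287

C(13,5) = (13·12·11·10·9) / 5! = 154440 / 120 = 1287.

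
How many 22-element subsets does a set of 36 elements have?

3796297200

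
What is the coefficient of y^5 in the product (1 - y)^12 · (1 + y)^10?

Coefficient of y^5 = Σ_{j} C(12,j)·(-1)^j·C(10,5-j)·1^(5-j) for j from 0 to 5.
= 252 + (-2520) + 7920 + (-9900) + 4950 + (-792) = -90.

-90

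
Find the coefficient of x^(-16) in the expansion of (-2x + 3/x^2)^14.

General term: C(14,j)·(-2x)^j·(3/x^2)^(14-j), with x-exponent 1j − 2(14−j) = 3j − 28.
Set 3j − 28 = -16: j = 4.
C(14,4) = 1001; (-2)^4 = 16; 3^10 = 59049.
Coefficient = 1001 · 16 · 59049 = 945728784.

945728784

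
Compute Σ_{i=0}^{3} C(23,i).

1 + 23 + 253 + 1771 = 2048.

2048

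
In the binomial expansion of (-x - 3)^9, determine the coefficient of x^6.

The general term is C(9,j)·(-x)^j·(-3)^(9-j); the x^6 term has j = 6.
C(9,6) = 84.
Coefficient = C(9,6) · (-3)^3 = 84 · (-27) = -2268.

-2268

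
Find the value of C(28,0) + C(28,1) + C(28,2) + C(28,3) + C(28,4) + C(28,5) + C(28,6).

1 + 28 + 378 + 3276 + 20475 + 98280 + 376740 = 499178.

499178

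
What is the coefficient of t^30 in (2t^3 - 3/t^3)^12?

General term: C(12,j)·(2t^3)^j·(-3/t^3)^(12-j), with t-exponent 3j − 3(12−j) = 6j − 36.
Set 6j − 36 = 30: j = 11.
C(12,11) = 12; 2^11 = 2048; (-3)^1 = -3.
Coefficient = 12 · 2048 · (-3) = -73728.

-73728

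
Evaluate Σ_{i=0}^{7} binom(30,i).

1 + 30 + 435 + 4060 + 27405 + 142506 + 593775 + 2035800 = 2804012.

2804012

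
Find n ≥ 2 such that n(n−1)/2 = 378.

28

n(n−1)/2 = 378 ⇒ n(n−1) = 756. Since 28·27 = 756, n = 28.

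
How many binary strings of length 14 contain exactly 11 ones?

Choose the 11 positions: C(14,11) = 364.

364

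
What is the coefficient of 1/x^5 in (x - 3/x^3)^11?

General term: C(11,j)·(x)^j·(-3/x^3)^(11-j), with x-exponent 1j − 3(11−j) = 4j − 33.
Set 4j − 33 = -5: j = 7.
C(11,7) = 330; 1^7 = 1; (-3)^4 = 81.
Coefficient = 330 · 1 · 81 = 26730.

26730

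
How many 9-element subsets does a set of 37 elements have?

C(37,9) = (37·36·35·34·33·32·31·30·29) / 9! = 45143585625600 / 362880 = 124403620.

124403620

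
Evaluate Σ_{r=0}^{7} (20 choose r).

1 + 20 + 190 + 1140 + 4845 + 15504 + 38760 + 77520 = 137980.

137980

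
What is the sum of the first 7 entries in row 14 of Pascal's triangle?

6476

1 + 14 + 91 + 364 + 1001 + 2002 + 3003 = 6476.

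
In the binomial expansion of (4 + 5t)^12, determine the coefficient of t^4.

20275200000

The general term is C(12,j)·(4)^j·(5t)^(12-j); the t^4 term has j = 8.
C(12,8) = 495.
Coefficient = C(12,8) · 4^8 · 5^4 = 495 · 65536 · 625 = 20275200000.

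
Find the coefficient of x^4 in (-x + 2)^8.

1120

The general term is C(8,j)·(-x)^j·(2)^(8-j); the x^4 term has j = 4.
C(8,4) = 70.
Coefficient = C(8,4) · 2^4 = 70 · 16 = 1120.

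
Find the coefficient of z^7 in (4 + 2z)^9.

73728

The general term is C(9,j)·(4)^j·(2z)^(9-j); the z^7 term has j = 2.
C(9,2) = 36.
Coefficient = C(9,2) · 4^2 · 2^7 = 36 · 16 · 128 = 73728.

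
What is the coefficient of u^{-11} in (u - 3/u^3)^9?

General term: C(9,j)·(u)^j·(-3/u^3)^(9-j), with u-exponent 1j − 3(9−j) = 4j − 27.
Set 4j − 27 = -11: j = 4.
C(9,4) = 126; 1^4 = 1; (-3)^5 = -243.
Coefficient = 126 · 1 · (-243) = -30618.

-30618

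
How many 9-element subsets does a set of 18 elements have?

C(18,9) = (18·17·16·15·14·13·12·11·10) / 9! = 17643225600 / 362880 = 48620.

48620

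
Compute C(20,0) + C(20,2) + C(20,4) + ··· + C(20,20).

524288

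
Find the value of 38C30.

C(38,30) = C(38,8) by symmetry.
C(38,8) = (38·37·36·35·34·33·32·31) / 8! = 1971788797440 / 40320 = 48903492.

48903492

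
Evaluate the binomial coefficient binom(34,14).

1391975640

C(34,14) = (34·33·32·31·30·29·28·27·26·25·24·23·22·21) / 14! = 121350057687226368000 / 87178291200 = 1391975640.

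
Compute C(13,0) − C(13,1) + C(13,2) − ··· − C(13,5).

The partial alternating sum Σ_{k=0}^{5} (−1)^k C(13,k) = (−1)^5 C(12,5) = -792.

-792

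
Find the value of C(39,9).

211915132

C(39,9) = (39·38·37·36·35·34·33·32·31) / 9! = 76899763100160 / 362880 = 211915132.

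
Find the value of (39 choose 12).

C(39,12) = (39·38·37·36·35·34·33·32·31·30·29·28) / 12! = 1873278229119897600 / 479001600 = 3910797436.

3910797436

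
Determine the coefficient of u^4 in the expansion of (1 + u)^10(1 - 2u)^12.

-470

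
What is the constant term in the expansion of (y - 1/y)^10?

General term: C(10,j)·(y)^j·(-1/y)^(10-j), with y-exponent 1j − 1(10−j) = 2j − 10.
Set 2j − 10 = 0: j = 5.
C(10,5) = 252; 1^5 = 1; (-1)^5 = -1.
Coefficient = 252 · 1 · (-1) = -252.

-252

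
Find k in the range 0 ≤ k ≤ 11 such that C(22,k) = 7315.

4

C(22,k) increases on 0 ≤ k ≤ 11. C(22,3) = 1540 and C(22,4) = 7315, so k = 4.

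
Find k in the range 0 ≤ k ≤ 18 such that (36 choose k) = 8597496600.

C(36,k) increases on 0 ≤ k ≤ 18. C(36,16) = 7307872110 and C(36,17) = 8597496600, so k = 17.

17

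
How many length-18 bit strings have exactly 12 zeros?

18564

Choose the 12 positions: C(18,12) = 18564.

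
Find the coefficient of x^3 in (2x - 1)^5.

The general term is C(5,j)·(2x)^j·(-1)^(5-j); the x^3 term has j = 3.
C(5,3) = 10.
Coefficient = C(5,3) · 2^3 = 10 · 8 = 80.

80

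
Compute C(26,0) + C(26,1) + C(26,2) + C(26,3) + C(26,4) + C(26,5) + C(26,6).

1 + 26 + 325 + 2600 + 14950 + 65780 + 230230 = 313912.

313912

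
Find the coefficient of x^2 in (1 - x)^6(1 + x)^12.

Coefficient of x^2 = Σ_{j} C(6,j)·(-1)^j·C(12,2-j)·1^(2-j) for j from 0 to 2.
= 66 + (-72) + 15 = 9.

9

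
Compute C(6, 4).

15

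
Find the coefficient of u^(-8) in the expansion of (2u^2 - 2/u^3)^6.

960

General term: C(6,j)·(2u^2)^j·(-2/u^3)^(6-j), with u-exponent 2j − 3(6−j) = 5j − 18.
Set 5j − 18 = -8: j = 2.
C(6,2) = 15; 2^2 = 4; (-2)^4 = 16.
Coefficient = 15 · 4 · 16 = 960.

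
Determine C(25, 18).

480700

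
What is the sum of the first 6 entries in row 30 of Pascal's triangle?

174437

1 + 30 + 435 + 4060 + 27405 + 142506 = 174437.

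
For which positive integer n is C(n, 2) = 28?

n(n−1)/2 = 28 ⇒ n(n−1) = 56. Since 8·7 = 56, n = 8.

8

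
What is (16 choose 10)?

8008

C(16,10) = C(16,6) by symmetry.
C(16,6) = (16·15·14·13·12·11) / 6! = 5765760 / 720 = 8008.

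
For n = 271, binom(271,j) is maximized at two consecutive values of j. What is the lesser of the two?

135

For odd n = 271, C(271,j) peaks at j = (n−1)/2 and (n+1)/2; the lesser is 135.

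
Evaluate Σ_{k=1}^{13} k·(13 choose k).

53248

Differentiating (1+x)^13 and setting x=1: Σ k·C(13,k) = 13·2^12 = 53248.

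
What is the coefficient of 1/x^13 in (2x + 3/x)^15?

143489070

General term: C(15,j)·(2x)^j·(3/x)^(15-j), with x-exponent 1j − 1(15−j) = 2j − 15.
Set 2j − 15 = -13: j = 1.
C(15,1) = 15; 2^1 = 2; 3^14 = 4782969.
Coefficient = 15 · 2 · 4782969 = 143489070.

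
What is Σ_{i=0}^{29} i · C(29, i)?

7784628224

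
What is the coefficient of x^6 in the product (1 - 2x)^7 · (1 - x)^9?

62608

Coefficient of x^6 = Σ_{j} C(7,j)·(-2)^j·C(9,6-j)·(-1)^(6-j) for j from 0 to 6.
= 84 + 1764 + 10584 + 23520 + 20160 + 6048 + 448 = 62608.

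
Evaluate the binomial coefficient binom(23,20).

1771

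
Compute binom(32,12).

225792840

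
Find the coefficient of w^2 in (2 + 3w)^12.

608256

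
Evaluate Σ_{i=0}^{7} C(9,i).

502

1 + 9 + 36 + 84 + 126 + 126 + 84 + 36 = 502.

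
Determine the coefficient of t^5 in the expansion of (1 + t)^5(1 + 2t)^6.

Coefficient of t^5 = Σ_{j} C(5,j)·1^j·C(6,5-j)·2^(5-j) for j from 0 to 5.
= 192 + 1200 + 1600 + 600 + 60 + 1 = 3653.

3653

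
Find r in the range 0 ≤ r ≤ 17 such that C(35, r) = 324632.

5

C(35,r) increases on 0 ≤ r ≤ 17. C(35,4) = 52360 and C(35,5) = 324632, so r = 5.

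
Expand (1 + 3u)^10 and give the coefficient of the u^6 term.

The general term is C(10,j)·(1)^j·(3u)^(10-j); the u^6 term has j = 4.
C(10,4) = 210.
Coefficient = C(10,4) · 3^6 = 210 · 729 = 153090.

153090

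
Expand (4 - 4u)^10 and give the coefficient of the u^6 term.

The general term is C(10,j)·(4)^j·(-4u)^(10-j); the u^6 term has j = 4.
C(10,4) = 210.
Coefficient = C(10,4) · 4^4 · (-4)^6 = 210 · 256 · 4096 = 220200960.

220200960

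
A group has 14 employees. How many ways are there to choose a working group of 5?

This is C(14,5) = 2002.

2002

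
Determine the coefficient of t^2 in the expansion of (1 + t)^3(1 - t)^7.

3

Coefficient of t^2 = Σ_{j} C(3,j)·1^j·C(7,2-j)·(-1)^(2-j) for j from 0 to 2.
= 21 + (-21) + 3 = 3.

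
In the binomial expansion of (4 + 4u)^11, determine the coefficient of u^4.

1384120320

The general term is C(11,j)·(4)^j·(4u)^(11-j); the u^4 term has j = 7.
C(11,7) = 330.
Coefficient = C(11,7) · 4^7 · 4^4 = 330 · 16384 · 256 = 1384120320.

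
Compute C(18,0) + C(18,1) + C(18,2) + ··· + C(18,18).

262144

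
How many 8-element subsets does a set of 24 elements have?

735471

C(24,8) = (24·23·22·21·20·19·18·17) / 8! = 29654190720 / 40320 = 735471.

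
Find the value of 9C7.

36

C(9,7) = C(9,2) by symmetry.
C(9,2) = (9·8) / 2! = 72 / 2 = 36.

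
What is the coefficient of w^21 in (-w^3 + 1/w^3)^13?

286

General term: C(13,j)·(-w^3)^j·(1/w^3)^(13-j), with w-exponent 3j − 3(13−j) = 6j − 39.
Set 6j − 39 = 21: j = 10.
C(13,10) = 286; (-1)^10 = 1; 1^3 = 1.
Coefficient = 286 · 1 · 1 = 286.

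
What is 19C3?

969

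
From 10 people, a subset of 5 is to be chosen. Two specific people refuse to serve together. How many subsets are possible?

196

All 5-subsets: C(10,5) = 252. Those containing both fixed elements: C(8,3) = 56.
252 − 56 = 196.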